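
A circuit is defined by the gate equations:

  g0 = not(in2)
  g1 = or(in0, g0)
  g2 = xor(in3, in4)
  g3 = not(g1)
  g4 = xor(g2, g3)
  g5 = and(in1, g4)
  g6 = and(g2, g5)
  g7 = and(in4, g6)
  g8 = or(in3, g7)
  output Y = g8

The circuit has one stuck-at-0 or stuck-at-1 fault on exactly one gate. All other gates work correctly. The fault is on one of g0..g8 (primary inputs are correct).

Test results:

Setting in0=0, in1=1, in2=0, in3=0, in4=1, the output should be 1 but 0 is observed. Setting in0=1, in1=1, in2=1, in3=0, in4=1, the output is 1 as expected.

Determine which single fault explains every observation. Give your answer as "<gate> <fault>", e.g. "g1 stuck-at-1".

g0 stuck-at-0

Fault-free values for test 1 (in0=0, in1=1, in2=0, in3=0, in4=1): g0=1, g1=1, g2=1, g3=0, g4=1, g5=1, g6=1, g7=1, g8=1, giving Y=1. Observed 0.
Test 1: faults giving observed 0 are {g0 stuck-at-0, g1 stuck-at-0, g2 stuck-at-0, g3 stuck-at-1, g4 stuck-at-0, g5 stuck-at-0, g6 stuck-at-0, g7 stuck-at-0, g8 stuck-at-0}.
Test 2 (in0=1, in1=1, in2=1, in3=0, in4=1): fault-free g0=0, g1=1, g2=1, g3=0, g4=1, g5=1, g6=1, g7=1, g8=1 → 1; observed 1. Eliminates g1 stuck-at-0, g2 stuck-at-0, g3 stuck-at-1, g4 stuck-at-0, g5 stuck-at-0, g6 stuck-at-0, g7 stuck-at-0, g8 stuck-at-0.
Only g0 stuck-at-0 is consistent with every test.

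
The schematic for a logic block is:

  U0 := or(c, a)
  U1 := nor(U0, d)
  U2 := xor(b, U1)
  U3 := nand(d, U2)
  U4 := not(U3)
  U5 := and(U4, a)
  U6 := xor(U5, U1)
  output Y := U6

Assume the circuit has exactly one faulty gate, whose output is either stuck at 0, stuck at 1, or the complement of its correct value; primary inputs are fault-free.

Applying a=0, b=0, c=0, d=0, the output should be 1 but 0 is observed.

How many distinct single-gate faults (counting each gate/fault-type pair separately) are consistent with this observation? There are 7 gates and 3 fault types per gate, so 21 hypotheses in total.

Fault-free: U0=0, U1=1, U2=1, U3=1, U4=0, U5=0, U6=1 → 1. Observed 0.
  U0: stuck-at-1, inverted output ✓; others ✗
  U1: stuck-at-0, inverted output ✓; others ✗
  U2: none of the 3 fault types match ✗
  U3: none of the 3 fault types match ✗
  U4: none of the 3 fault types match ✗
  U5: stuck-at-1, inverted output ✓; others ✗
  U6: stuck-at-0, inverted output ✓; others ✗
Consistent faults: {U0 stuck-at-1, U0 inverted output, U1 stuck-at-0, U1 inverted output, U5 stuck-at-1, U5 inverted output, U6 stuck-at-0, U6 inverted output} — 8 in all.

8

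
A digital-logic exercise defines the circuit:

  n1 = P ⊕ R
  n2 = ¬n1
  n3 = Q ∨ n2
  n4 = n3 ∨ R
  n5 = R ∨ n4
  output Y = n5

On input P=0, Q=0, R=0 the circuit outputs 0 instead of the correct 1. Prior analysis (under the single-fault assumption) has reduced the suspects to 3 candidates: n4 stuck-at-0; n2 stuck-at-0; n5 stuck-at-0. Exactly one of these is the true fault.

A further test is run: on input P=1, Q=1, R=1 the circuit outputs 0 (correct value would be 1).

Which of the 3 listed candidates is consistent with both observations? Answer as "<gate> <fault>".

Evaluate each candidate on input P=1, Q=1, R=1:
  n4 stuck-at-0: n1=0, n2=1, n3=1, n4=0 [stuck-at-0], n5=1 → 1 — eliminated
  n2 stuck-at-0: n1=0, n2=0 [stuck-at-0], n3=1, n4=1, n5=1 → 1 — eliminated
  n5 stuck-at-0: n1=0, n2=1, n3=1, n4=1, n5=0 [stuck-at-0] → 0 — matches
Only n5 stuck-at-0 reproduces the observed 0.

n5 stuck-at-0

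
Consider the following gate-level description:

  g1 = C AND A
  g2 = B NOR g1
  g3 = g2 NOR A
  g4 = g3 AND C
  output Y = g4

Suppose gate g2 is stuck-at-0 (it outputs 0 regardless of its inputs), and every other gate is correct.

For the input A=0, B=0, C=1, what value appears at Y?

1

Propagate with g2 forced: g1=0, g2=0 [stuck-at-0], g3=1, g4=1.
So Y = 1. (Without the fault it would be 0.)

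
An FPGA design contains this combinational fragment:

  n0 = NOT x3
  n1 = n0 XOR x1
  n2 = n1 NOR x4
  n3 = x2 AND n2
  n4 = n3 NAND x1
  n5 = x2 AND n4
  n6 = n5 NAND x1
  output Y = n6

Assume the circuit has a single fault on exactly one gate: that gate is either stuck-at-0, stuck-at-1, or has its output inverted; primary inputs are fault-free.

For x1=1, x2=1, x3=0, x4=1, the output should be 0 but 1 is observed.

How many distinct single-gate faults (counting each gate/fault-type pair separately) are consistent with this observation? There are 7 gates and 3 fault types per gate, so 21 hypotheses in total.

10

Fault-free: n0=1, n1=0, n2=0, n3=0, n4=1, n5=1, n6=0 → 0. Observed 1.
  n0: none of the 3 fault types match ✗
  n1: none of the 3 fault types match ✗
  n2: stuck-at-1, inverted output ✓; others ✗
  n3: stuck-at-1, inverted output ✓; others ✗
  n4: stuck-at-0, inverted output ✓; others ✗
  n5: stuck-at-0, inverted output ✓; others ✗
  n6: stuck-at-1, inverted output ✓; others ✗
Consistent faults: {n2 stuck-at-1, n2 inverted output, n3 stuck-at-1, n3 inverted output, n4 stuck-at-0, n4 inverted output, n5 stuck-at-0, n5 inverted output, n6 stuck-at-1, n6 inverted output} — 10 in all.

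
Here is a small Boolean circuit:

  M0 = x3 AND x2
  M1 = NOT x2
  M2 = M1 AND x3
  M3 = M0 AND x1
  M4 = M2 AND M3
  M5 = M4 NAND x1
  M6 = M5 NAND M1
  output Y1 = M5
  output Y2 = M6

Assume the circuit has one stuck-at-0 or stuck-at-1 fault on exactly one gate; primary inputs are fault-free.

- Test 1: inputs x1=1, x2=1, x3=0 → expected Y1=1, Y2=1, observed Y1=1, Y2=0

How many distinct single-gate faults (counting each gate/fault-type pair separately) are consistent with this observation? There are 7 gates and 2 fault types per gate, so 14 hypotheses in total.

Fault-free: M0=0, M1=0, M2=0, M3=0, M4=0, M5=1, M6=1 → Y1=1, Y2=1. Observed Y1=1, Y2=0.
  M0 stuck-at-0: output Y1=1, Y2=1 ✗
  M0 stuck-at-1: output Y1=1, Y2=1 ✗
  M1 stuck-at-0: output Y1=1, Y2=1 ✗
  M1 stuck-at-1: output Y1=1, Y2=0 ✓
  M2 stuck-at-0: output Y1=1, Y2=1 ✗
  M2 stuck-at-1: output Y1=1, Y2=1 ✗
  M3 stuck-at-0: output Y1=1, Y2=1 ✗
  M3 stuck-at-1: output Y1=1, Y2=1 ✗
  M4 stuck-at-0: output Y1=1, Y2=1 ✗
  M4 stuck-at-1: output Y1=0, Y2=1 ✗
  M5 stuck-at-0: output Y1=0, Y2=1 ✗
  M5 stuck-at-1: output Y1=1, Y2=1 ✗
  M6 stuck-at-0: output Y1=1, Y2=0 ✓
  M6 stuck-at-1: output Y1=1, Y2=1 ✗
Consistent faults: {M1 stuck-at-1, M6 stuck-at-0} — 2 in all.

2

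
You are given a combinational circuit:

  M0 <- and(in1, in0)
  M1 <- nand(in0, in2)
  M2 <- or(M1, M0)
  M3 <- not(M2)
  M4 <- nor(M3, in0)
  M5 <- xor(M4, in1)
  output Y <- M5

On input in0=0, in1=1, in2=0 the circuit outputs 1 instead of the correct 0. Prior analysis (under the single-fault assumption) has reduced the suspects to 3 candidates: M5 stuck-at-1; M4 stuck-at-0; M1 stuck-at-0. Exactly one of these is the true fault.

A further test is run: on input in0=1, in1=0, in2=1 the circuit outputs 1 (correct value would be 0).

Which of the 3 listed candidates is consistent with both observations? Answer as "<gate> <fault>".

Evaluate each candidate on input in0=1, in1=0, in2=1:
  M5 stuck-at-1: M0=0, M1=0, M2=0, M3=1, M4=0, M5=1 [stuck-at-1] → 1 — matches
  M4 stuck-at-0: M0=0, M1=0, M2=0, M3=1, M4=0 [stuck-at-0], M5=0 → 0 — eliminated
  M1 stuck-at-0: M0=0, M1=0 [stuck-at-0], M2=0, M3=1, M4=0, M5=0 → 0 — eliminated
Only M5 stuck-at-1 reproduces the observed 1.

M5 stuck-at-1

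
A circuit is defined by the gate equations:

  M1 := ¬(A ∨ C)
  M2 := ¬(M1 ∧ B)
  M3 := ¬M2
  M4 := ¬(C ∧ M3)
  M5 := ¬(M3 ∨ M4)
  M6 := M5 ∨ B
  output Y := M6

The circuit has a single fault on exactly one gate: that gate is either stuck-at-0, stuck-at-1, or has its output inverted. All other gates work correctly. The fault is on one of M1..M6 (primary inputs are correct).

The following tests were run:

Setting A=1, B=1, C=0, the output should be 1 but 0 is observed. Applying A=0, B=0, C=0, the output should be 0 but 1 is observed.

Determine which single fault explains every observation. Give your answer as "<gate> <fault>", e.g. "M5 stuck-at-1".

M6 inverted output

Fault-free values for test 1 (A=1, B=1, C=0): M1=0, M2=1, M3=0, M4=1, M5=0, M6=1, giving Y=1. Observed 0.
Test 1: faults giving observed 0 are {M6 stuck-at-0, M6 inverted output}.
Test 2 (A=0, B=0, C=0): fault-free M1=1, M2=1, M3=0, M4=1, M5=0, M6=0 → 0; observed 1. Eliminates M6 stuck-at-0.
Only M6 inverted output is consistent with every test.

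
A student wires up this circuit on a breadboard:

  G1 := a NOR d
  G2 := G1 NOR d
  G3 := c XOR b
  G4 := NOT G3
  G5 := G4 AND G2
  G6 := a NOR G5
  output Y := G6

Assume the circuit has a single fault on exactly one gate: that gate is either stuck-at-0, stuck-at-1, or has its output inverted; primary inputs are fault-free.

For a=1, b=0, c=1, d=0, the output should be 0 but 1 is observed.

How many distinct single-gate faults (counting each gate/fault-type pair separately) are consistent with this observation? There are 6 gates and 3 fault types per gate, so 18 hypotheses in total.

Fault-free: G1=0, G2=1, G3=1, G4=0, G5=0, G6=0 → 0. Observed 1.
  G1: none of the 3 fault types match ✗
  G2: none of the 3 fault types match ✗
  G3: none of the 3 fault types match ✗
  G4: none of the 3 fault types match ✗
  G5: none of the 3 fault types match ✗
  G6: stuck-at-1, inverted output ✓; others ✗
Consistent faults: {G6 stuck-at-1, G6 inverted output} — 2 in all.

2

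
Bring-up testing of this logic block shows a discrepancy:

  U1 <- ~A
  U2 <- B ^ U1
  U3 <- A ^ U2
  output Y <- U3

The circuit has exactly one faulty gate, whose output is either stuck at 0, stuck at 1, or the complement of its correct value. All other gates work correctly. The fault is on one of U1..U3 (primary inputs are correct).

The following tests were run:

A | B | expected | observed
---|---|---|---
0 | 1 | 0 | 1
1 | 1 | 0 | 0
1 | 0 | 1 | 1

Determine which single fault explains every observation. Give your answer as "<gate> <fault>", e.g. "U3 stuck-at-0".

U1 stuck-at-0

Fault-free values for test 1 (A=0, B=1): U1=1, U2=0, U3=0, giving Y=0. Observed 1.
Test 1: faults giving observed 1 are {U1 stuck-at-0, U1 inverted output, U2 stuck-at-1, U2 inverted output, U3 stuck-at-1, U3 inverted output}.
Test 2 (A=1, B=1): fault-free U1=0, U2=1, U3=0 → 0; observed 0. Eliminates U1 inverted output, U2 inverted output, U3 stuck-at-1, U3 inverted output.
Test 3 (A=1, B=0): fault-free U1=0, U2=0, U3=1 → 1; observed 1. Eliminates U2 stuck-at-1.
Only U1 stuck-at-0 is consistent with every test.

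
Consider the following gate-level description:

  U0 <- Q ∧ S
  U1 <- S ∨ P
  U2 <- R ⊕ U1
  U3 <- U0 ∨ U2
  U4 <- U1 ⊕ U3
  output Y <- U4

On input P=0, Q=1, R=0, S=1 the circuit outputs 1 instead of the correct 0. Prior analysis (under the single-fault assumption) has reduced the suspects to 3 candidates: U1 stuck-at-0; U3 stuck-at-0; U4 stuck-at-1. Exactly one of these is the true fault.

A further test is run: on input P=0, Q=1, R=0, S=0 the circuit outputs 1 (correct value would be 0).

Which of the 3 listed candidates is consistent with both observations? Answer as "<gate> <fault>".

U4 stuck-at-1

Evaluate each candidate on input P=0, Q=1, R=0, S=0:
  U1 stuck-at-0: U0=0, U1=0 [stuck-at-0], U2=0, U3=0, U4=0 → 0 — eliminated
  U3 stuck-at-0: U0=0, U1=0, U2=0, U3=0 [stuck-at-0], U4=0 → 0 — eliminated
  U4 stuck-at-1: U0=0, U1=0, U2=0, U3=0, U4=1 [stuck-at-1] → 1 — matches
Only U4 stuck-at-1 reproduces the observed 1.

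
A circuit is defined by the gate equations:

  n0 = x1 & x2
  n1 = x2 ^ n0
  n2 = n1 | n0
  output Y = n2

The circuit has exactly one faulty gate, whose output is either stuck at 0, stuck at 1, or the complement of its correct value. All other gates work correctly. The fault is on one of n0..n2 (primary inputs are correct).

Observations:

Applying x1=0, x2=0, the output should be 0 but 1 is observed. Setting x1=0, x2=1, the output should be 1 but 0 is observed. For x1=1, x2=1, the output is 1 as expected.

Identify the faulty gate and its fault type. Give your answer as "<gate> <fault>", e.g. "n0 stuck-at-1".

n1 inverted output

Fault-free values for test 1 (x1=0, x2=0): n0=0, n1=0, n2=0, giving Y=0. Observed 1.
Test 1: faults giving observed 1 are {n0 stuck-at-1, n0 inverted output, n1 stuck-at-1, n1 inverted output, n2 stuck-at-1, n2 inverted output}.
Test 2 (x1=0, x2=1): fault-free n0=0, n1=1, n2=1 → 1; observed 0. Eliminates n0 stuck-at-1, n0 inverted output, n1 stuck-at-1, n2 stuck-at-1.
Test 3 (x1=1, x2=1): fault-free n0=1, n1=0, n2=1 → 1; observed 1. Eliminates n2 inverted output.
Only n1 inverted output is consistent with every test.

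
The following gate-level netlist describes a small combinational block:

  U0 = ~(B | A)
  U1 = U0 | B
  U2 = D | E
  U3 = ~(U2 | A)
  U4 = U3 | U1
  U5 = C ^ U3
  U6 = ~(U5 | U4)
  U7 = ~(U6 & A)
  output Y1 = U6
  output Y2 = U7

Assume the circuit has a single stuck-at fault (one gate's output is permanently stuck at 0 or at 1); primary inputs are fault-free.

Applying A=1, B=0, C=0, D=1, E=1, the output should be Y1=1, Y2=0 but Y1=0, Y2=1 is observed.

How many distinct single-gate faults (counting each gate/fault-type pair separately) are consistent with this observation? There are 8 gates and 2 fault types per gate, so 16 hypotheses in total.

6

Fault-free: U0=0, U1=0, U2=1, U3=0, U4=0, U5=0, U6=1, U7=0 → Y1=1, Y2=0. Observed Y1=0, Y2=1.
  U0: stuck-at-1 ✓; others ✗
  U1: stuck-at-1 ✓; others ✗
  U2: none of the 2 fault types match ✗
  U3: stuck-at-1 ✓; others ✗
  U4: stuck-at-1 ✓; others ✗
  U5: stuck-at-1 ✓; others ✗
  U6: stuck-at-0 ✓; others ✗
  U7: none of the 2 fault types match ✗
Consistent faults: {U0 stuck-at-1, U1 stuck-at-1, U3 stuck-at-1, U4 stuck-at-1, U5 stuck-at-1, U6 stuck-at-0} — 6 in all.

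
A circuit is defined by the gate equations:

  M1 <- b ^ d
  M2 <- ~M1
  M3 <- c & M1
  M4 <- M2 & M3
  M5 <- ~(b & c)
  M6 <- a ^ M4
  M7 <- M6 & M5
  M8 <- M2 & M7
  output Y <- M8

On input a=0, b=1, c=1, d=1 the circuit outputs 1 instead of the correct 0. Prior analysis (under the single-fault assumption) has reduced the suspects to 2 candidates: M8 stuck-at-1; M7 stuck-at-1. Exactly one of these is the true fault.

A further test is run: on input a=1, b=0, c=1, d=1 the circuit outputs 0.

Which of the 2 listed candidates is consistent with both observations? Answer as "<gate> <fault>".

Evaluate each candidate on input a=1, b=0, c=1, d=1:
  M8 stuck-at-1: M1=1, M2=0, M3=1, M4=0, M5=1, M6=1, M7=1, M8=1 [stuck-at-1] → 1 — eliminated
  M7 stuck-at-1: M1=1, M2=0, M3=1, M4=0, M5=1, M6=1, M7=1 [stuck-at-1], M8=0 → 0 — matches
Only M7 stuck-at-1 reproduces the observed 0.

M7 stuck-at-1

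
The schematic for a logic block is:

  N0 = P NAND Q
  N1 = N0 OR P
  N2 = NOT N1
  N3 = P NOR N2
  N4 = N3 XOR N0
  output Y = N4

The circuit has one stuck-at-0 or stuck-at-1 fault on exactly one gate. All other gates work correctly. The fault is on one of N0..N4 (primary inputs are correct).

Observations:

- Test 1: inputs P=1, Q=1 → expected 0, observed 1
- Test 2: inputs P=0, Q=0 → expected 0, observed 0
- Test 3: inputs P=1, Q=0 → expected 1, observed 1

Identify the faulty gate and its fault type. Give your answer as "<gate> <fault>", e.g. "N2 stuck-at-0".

N0 stuck-at-1

Fault-free values for test 1 (P=1, Q=1): N0=0, N1=1, N2=0, N3=0, N4=0, giving Y=0. Observed 1.
Test 1: faults giving observed 1 are {N0 stuck-at-1, N3 stuck-at-1, N4 stuck-at-1}.
Test 2 (P=0, Q=0): fault-free N0=1, N1=1, N2=0, N3=1, N4=0 → 0; observed 0. Eliminates N4 stuck-at-1.
Test 3 (P=1, Q=0): fault-free N0=1, N1=1, N2=0, N3=0, N4=1 → 1; observed 1. Eliminates N3 stuck-at-1.
Only N0 stuck-at-1 is consistent with every test.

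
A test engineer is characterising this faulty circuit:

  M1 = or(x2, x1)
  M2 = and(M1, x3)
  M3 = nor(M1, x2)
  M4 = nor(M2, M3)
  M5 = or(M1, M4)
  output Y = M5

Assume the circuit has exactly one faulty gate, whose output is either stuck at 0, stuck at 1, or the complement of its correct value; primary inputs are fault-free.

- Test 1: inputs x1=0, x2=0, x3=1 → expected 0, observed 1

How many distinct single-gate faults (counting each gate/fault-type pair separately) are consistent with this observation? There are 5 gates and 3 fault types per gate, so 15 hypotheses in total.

8

Fault-free: M1=0, M2=0, M3=1, M4=0, M5=0 → 0. Observed 1.
  M1: stuck-at-1, inverted output ✓; others ✗
  M2: none of the 3 fault types match ✗
  M3: stuck-at-0, inverted output ✓; others ✗
  M4: stuck-at-1, inverted output ✓; others ✗
  M5: stuck-at-1, inverted output ✓; others ✗
Consistent faults: {M1 stuck-at-1, M1 inverted output, M3 stuck-at-0, M3 inverted output, M4 stuck-at-1, M4 inverted output, M5 stuck-at-1, M5 inverted output} — 8 in all.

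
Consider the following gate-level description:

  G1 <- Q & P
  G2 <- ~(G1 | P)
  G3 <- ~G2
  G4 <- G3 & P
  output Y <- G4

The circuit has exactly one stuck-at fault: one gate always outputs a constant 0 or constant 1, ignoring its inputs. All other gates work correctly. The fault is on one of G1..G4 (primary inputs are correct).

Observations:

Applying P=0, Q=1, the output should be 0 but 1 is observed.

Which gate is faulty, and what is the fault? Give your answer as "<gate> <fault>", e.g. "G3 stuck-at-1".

Fault-free values for test 1 (P=0, Q=1): G1=0, G2=1, G3=0, G4=0, giving Y=0. Observed 1.
Test 1: faults giving observed 1 are {G4 stuck-at-1}.
Only G4 stuck-at-1 is consistent with every test.

G4 stuck-at-1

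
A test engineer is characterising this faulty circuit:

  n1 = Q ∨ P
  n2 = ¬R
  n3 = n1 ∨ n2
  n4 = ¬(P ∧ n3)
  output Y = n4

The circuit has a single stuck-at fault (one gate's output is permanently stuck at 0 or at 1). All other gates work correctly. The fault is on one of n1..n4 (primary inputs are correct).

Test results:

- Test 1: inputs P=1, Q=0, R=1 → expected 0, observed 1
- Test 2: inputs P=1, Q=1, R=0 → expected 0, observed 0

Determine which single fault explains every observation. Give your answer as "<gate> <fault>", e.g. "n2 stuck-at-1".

Fault-free values for test 1 (P=1, Q=0, R=1): n1=1, n2=0, n3=1, n4=0, giving Y=0. Observed 1.
Test 1: faults giving observed 1 are {n1 stuck-at-0, n3 stuck-at-0, n4 stuck-at-1}.
Test 2 (P=1, Q=1, R=0): fault-free n1=1, n2=1, n3=1, n4=0 → 0; observed 0. Eliminates n3 stuck-at-0, n4 stuck-at-1.
Only n1 stuck-at-0 is consistent with every test.

n1 stuck-at-0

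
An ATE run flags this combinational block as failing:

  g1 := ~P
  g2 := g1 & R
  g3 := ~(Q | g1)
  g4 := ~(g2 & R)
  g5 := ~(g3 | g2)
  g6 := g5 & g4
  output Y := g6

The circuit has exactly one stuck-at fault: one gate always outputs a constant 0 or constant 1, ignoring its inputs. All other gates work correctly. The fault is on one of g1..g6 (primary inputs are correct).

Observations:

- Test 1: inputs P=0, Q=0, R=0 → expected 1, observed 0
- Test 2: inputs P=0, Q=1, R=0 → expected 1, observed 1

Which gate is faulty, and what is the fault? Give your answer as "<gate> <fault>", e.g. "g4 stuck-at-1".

Fault-free values for test 1 (P=0, Q=0, R=0): g1=1, g2=0, g3=0, g4=1, g5=1, g6=1, giving Y=1. Observed 0.
Test 1: faults giving observed 0 are {g1 stuck-at-0, g2 stuck-at-1, g3 stuck-at-1, g4 stuck-at-0, g5 stuck-at-0, g6 stuck-at-0}.
Test 2 (P=0, Q=1, R=0): fault-free g1=1, g2=0, g3=0, g4=1, g5=1, g6=1 → 1; observed 1. Eliminates g2 stuck-at-1, g3 stuck-at-1, g4 stuck-at-0, g5 stuck-at-0, g6 stuck-at-0.
Only g1 stuck-at-0 is consistent with every test.

g1 stuck-at-0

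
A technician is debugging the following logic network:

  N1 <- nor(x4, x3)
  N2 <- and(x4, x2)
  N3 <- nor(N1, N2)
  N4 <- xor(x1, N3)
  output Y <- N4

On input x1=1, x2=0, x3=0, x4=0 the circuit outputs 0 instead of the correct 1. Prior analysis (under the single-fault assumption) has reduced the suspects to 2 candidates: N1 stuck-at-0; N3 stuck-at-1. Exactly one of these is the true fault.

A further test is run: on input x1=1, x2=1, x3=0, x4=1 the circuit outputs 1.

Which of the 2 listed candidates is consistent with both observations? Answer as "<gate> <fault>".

Evaluate each candidate on input x1=1, x2=1, x3=0, x4=1:
  N1 stuck-at-0: N1=0 [stuck-at-0], N2=1, N3=0, N4=1 → 1 — matches
  N3 stuck-at-1: N1=0, N2=1, N3=1 [stuck-at-1], N4=0 → 0 — eliminated
Only N1 stuck-at-0 reproduces the observed 1.

N1 stuck-at-0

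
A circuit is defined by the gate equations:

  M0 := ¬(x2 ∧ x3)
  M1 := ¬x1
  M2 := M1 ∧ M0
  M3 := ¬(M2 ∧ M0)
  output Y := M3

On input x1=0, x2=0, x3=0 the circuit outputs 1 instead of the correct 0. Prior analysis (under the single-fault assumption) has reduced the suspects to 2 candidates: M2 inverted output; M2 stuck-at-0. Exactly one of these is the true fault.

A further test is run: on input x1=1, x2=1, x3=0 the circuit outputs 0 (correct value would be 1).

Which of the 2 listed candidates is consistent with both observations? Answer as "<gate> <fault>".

M2 inverted output

Evaluate each candidate on input x1=1, x2=1, x3=0:
  M2 inverted output: M0=1, M1=0, M2=1 [inverted output], M3=0 → 0 — matches
  M2 stuck-at-0: M0=1, M1=0, M2=0 [stuck-at-0], M3=1 → 1 — eliminated
Only M2 inverted output reproduces the observed 0.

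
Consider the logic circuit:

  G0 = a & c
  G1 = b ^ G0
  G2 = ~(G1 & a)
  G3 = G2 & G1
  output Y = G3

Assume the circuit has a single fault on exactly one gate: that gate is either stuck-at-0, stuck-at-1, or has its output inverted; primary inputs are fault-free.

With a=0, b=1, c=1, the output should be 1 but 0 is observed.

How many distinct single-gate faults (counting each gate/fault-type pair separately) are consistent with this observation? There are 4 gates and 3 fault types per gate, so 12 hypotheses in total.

Fault-free: G0=0, G1=1, G2=1, G3=1 → 1. Observed 0.
  G0 stuck-at-0: output 1 ✗
  G0 stuck-at-1: output 0 ✓
  G0 inverted output: output 0 ✓
  G1 stuck-at-0: output 0 ✓
  G1 stuck-at-1: output 1 ✗
  G1 inverted output: output 0 ✓
  G2 stuck-at-0: output 0 ✓
  G2 stuck-at-1: output 1 ✗
  G2 inverted output: output 0 ✓
  G3 stuck-at-0: output 0 ✓
  G3 stuck-at-1: output 1 ✗
  G3 inverted output: output 0 ✓
Consistent faults: {G0 stuck-at-1, G0 inverted output, G1 stuck-at-0, G1 inverted output, G2 stuck-at-0, G2 inverted output, G3 stuck-at-0, G3 inverted output} — 8 in all.

8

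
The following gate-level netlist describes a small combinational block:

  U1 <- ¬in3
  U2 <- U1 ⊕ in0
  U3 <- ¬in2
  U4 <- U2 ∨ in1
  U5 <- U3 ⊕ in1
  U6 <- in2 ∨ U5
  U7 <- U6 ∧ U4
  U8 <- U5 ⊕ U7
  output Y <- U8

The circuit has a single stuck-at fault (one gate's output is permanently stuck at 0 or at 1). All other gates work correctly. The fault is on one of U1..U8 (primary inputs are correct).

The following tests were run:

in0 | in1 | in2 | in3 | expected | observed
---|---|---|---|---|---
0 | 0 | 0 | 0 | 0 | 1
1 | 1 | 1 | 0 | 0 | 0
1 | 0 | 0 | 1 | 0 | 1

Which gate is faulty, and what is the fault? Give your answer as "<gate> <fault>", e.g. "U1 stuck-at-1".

Fault-free values for test 1 (in0=0, in1=0, in2=0, in3=0): U1=1, U2=1, U3=1, U4=1, U5=1, U6=1, U7=1, U8=0, giving Y=0. Observed 1.
Test 1: faults giving observed 1 are {U1 stuck-at-0, U2 stuck-at-0, U4 stuck-at-0, U6 stuck-at-0, U7 stuck-at-0, U8 stuck-at-1}.
Test 2 (in0=1, in1=1, in2=1, in3=0): fault-free U1=1, U2=0, U3=0, U4=1, U5=1, U6=1, U7=1, U8=0 → 0; observed 0. Eliminates U4 stuck-at-0, U6 stuck-at-0, U7 stuck-at-0, U8 stuck-at-1.
Test 3 (in0=1, in1=0, in2=0, in3=1): fault-free U1=0, U2=1, U3=1, U4=1, U5=1, U6=1, U7=1, U8=0 → 0; observed 1. Eliminates U1 stuck-at-0.
Only U2 stuck-at-0 is consistent with every test.

U2 stuck-at-0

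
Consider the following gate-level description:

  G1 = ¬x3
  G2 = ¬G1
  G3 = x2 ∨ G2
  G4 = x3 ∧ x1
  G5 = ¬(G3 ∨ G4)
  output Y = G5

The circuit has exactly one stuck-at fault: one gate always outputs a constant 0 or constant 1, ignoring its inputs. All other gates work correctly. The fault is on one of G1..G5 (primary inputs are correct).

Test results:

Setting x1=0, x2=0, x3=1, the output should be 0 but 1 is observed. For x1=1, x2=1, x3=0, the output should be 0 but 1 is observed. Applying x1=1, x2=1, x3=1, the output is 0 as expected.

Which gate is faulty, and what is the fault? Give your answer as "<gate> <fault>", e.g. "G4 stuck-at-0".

Fault-free values for test 1 (x1=0, x2=0, x3=1): G1=0, G2=1, G3=1, G4=0, G5=0, giving Y=0. Observed 1.
Test 1: faults giving observed 1 are {G1 stuck-at-1, G2 stuck-at-0, G3 stuck-at-0, G5 stuck-at-1}.
Test 2 (x1=1, x2=1, x3=0): fault-free G1=1, G2=0, G3=1, G4=0, G5=0 → 0; observed 1. Eliminates G1 stuck-at-1, G2 stuck-at-0.
Test 3 (x1=1, x2=1, x3=1): fault-free G1=0, G2=1, G3=1, G4=1, G5=0 → 0; observed 0. Eliminates G5 stuck-at-1.
Only G3 stuck-at-0 is consistent with every test.

G3 stuck-at-0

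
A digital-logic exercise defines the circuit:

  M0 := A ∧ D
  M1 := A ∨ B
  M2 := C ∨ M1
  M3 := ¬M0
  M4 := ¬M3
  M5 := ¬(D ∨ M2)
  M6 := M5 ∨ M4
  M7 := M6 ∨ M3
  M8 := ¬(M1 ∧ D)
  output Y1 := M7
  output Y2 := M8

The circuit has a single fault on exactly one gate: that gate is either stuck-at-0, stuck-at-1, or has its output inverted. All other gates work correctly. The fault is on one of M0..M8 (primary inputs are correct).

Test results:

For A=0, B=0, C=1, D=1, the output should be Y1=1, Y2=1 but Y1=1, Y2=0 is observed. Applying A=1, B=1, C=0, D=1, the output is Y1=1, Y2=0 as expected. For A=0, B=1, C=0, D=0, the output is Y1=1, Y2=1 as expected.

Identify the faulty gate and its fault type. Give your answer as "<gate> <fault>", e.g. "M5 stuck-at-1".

Fault-free values for test 1 (A=0, B=0, C=1, D=1): M0=0, M1=0, M2=1, M3=1, M4=0, M5=0, M6=0, M7=1, M8=1, giving Y1=1, Y2=1. Observed Y1=1, Y2=0.
Test 1: faults giving observed Y1=1, Y2=0 are {M1 stuck-at-1, M1 inverted output, M8 stuck-at-0, M8 inverted output}.
Test 2 (A=1, B=1, C=0, D=1): fault-free M0=1, M1=1, M2=1, M3=0, M4=1, M5=0, M6=1, M7=1, M8=0 → Y1=1, Y2=0; observed Y1=1, Y2=0. Eliminates M1 inverted output, M8 inverted output.
Test 3 (A=0, B=1, C=0, D=0): fault-free M0=0, M1=1, M2=1, M3=1, M4=0, M5=0, M6=0, M7=1, M8=1 → Y1=1, Y2=1; observed Y1=1, Y2=1. Eliminates M8 stuck-at-0.
Only M1 stuck-at-1 is consistent with every test.

M1 stuck-at-1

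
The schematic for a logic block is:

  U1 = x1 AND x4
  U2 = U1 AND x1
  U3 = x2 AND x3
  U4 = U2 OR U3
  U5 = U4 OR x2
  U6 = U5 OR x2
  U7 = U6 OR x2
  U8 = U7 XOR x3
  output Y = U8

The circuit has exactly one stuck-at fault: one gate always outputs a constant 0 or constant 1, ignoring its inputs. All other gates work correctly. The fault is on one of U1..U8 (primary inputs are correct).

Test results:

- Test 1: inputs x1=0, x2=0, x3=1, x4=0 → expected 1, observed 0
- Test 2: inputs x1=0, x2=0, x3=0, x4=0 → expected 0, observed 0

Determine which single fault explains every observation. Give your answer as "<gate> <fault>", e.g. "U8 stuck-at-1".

Fault-free values for test 1 (x1=0, x2=0, x3=1, x4=0): U1=0, U2=0, U3=0, U4=0, U5=0, U6=0, U7=0, U8=1, giving Y=1. Observed 0.
Test 1: faults giving observed 0 are {U2 stuck-at-1, U3 stuck-at-1, U4 stuck-at-1, U5 stuck-at-1, U6 stuck-at-1, U7 stuck-at-1, U8 stuck-at-0}.
Test 2 (x1=0, x2=0, x3=0, x4=0): fault-free U1=0, U2=0, U3=0, U4=0, U5=0, U6=0, U7=0, U8=0 → 0; observed 0. Eliminates U2 stuck-at-1, U3 stuck-at-1, U4 stuck-at-1, U5 stuck-at-1, U6 stuck-at-1, U7 stuck-at-1.
Only U8 stuck-at-0 is consistent with every test.

U8 stuck-at-0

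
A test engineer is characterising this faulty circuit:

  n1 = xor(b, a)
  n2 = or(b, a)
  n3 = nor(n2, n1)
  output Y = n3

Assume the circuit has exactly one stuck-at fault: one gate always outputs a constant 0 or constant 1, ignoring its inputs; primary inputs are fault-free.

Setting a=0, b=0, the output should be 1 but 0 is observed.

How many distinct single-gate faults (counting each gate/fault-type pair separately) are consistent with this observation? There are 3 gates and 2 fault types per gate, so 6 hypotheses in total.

Fault-free: n1=0, n2=0, n3=1 → 1. Observed 0.
  n1 stuck-at-0: output 1 ✗
  n1 stuck-at-1: output 0 ✓
  n2 stuck-at-0: output 1 ✗
  n2 stuck-at-1: output 0 ✓
  n3 stuck-at-0: output 0 ✓
  n3 stuck-at-1: output 1 ✗
Consistent faults: {n1 stuck-at-1, n2 stuck-at-1, n3 stuck-at-0} — 3 in all.

3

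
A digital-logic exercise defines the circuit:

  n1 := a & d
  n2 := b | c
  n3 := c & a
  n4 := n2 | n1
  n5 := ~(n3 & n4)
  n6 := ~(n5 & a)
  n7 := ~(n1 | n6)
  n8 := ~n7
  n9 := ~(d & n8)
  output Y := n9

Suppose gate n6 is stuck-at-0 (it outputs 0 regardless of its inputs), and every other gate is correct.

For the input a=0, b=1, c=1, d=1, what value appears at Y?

Propagate with n6 forced: n1=0, n2=1, n3=0, n4=1, n5=1, n6=0 [stuck-at-0], n7=1, n8=0, n9=1.
So Y = 1. (Without the fault it would be 0.)

1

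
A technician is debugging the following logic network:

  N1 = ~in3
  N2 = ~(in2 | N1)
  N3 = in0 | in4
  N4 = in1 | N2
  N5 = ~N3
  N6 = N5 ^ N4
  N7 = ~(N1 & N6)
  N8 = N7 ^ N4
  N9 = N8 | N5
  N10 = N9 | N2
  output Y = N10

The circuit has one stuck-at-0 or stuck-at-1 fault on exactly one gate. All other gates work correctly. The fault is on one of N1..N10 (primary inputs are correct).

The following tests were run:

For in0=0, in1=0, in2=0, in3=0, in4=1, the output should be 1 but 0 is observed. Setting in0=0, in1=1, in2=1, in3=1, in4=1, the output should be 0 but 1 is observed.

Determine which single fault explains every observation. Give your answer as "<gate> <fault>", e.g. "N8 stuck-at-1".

Fault-free values for test 1 (in0=0, in1=0, in2=0, in3=0, in4=1): N1=1, N2=0, N3=1, N4=0, N5=0, N6=0, N7=1, N8=1, N9=1, N10=1, giving Y=1. Observed 0.
Test 1: faults giving observed 0 are {N6 stuck-at-1, N7 stuck-at-0, N8 stuck-at-0, N9 stuck-at-0, N10 stuck-at-0}.
Test 2 (in0=0, in1=1, in2=1, in3=1, in4=1): fault-free N1=0, N2=0, N3=1, N4=1, N5=0, N6=1, N7=1, N8=0, N9=0, N10=0 → 0; observed 1. Eliminates N6 stuck-at-1, N8 stuck-at-0, N9 stuck-at-0, N10 stuck-at-0.
Only N7 stuck-at-0 is consistent with every test.

N7 stuck-at-0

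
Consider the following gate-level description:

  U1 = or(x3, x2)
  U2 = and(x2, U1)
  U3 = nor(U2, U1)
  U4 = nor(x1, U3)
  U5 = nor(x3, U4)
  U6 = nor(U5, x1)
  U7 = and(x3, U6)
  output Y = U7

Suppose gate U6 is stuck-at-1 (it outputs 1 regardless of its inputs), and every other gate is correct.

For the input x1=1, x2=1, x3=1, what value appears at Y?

Propagate with U6 forced: U1=1, U2=1, U3=0, U4=0, U5=0, U6=1 [stuck-at-1], U7=1.
So Y = 1. (Without the fault it would be 0.)

1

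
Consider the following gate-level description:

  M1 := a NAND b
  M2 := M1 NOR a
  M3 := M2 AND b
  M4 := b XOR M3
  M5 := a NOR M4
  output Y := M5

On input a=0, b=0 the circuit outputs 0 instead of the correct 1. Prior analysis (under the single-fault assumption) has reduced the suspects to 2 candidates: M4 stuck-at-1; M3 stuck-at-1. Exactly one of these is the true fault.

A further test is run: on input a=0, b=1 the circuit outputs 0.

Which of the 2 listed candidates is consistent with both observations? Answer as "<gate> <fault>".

Evaluate each candidate on input a=0, b=1:
  M4 stuck-at-1: M1=1, M2=0, M3=0, M4=1 [stuck-at-1], M5=0 → 0 — matches
  M3 stuck-at-1: M1=1, M2=0, M3=1 [stuck-at-1], M4=0, M5=1 → 1 — eliminated
Only M4 stuck-at-1 reproduces the observed 0.

M4 stuck-at-1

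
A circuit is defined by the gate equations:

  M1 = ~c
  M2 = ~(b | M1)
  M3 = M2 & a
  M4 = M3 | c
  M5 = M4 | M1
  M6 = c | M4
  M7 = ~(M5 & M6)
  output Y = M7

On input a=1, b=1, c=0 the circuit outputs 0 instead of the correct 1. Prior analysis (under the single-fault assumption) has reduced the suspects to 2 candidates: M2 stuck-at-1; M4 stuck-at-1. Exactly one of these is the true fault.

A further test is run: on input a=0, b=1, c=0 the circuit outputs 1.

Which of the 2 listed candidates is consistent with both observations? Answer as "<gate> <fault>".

M2 stuck-at-1

Evaluate each candidate on input a=0, b=1, c=0:
  M2 stuck-at-1: M1=1, M2=1 [stuck-at-1], M3=0, M4=0, M5=1, M6=0, M7=1 → 1 — matches
  M4 stuck-at-1: M1=1, M2=0, M3=0, M4=1 [stuck-at-1], M5=1, M6=1, M7=0 → 0 — eliminated
Only M2 stuck-at-1 reproduces the observed 1.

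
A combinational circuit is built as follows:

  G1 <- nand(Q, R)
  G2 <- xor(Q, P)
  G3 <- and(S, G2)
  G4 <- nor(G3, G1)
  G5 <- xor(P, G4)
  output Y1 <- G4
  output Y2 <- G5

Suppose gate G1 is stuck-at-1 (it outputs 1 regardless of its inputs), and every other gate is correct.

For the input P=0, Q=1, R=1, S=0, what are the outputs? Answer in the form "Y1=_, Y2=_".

Y1=0, Y2=0

Propagate with G1 forced: G1=1 [stuck-at-1], G2=1, G3=0, G4=0, G5=0.
So the outputs are Y1=0, Y2=0. (Without the fault they would be Y1=1, Y2=1.)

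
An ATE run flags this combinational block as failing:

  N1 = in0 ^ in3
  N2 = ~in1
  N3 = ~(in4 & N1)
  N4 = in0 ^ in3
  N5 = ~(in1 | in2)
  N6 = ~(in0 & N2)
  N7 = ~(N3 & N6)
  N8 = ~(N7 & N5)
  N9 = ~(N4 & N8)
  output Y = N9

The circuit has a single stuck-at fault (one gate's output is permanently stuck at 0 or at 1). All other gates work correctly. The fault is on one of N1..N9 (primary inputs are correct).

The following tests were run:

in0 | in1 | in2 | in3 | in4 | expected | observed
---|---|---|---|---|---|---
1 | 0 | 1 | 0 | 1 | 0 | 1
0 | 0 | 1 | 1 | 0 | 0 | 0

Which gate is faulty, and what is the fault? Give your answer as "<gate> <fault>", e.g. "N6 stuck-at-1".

N5 stuck-at-1

Fault-free values for test 1 (in0=1, in1=0, in2=1, in3=0, in4=1): N1=1, N2=1, N3=0, N4=1, N5=0, N6=0, N7=1, N8=1, N9=0, giving Y=0. Observed 1.
Test 1: faults giving observed 1 are {N4 stuck-at-0, N5 stuck-at-1, N8 stuck-at-0, N9 stuck-at-1}.
Test 2 (in0=0, in1=0, in2=1, in3=1, in4=0): fault-free N1=1, N2=1, N3=1, N4=1, N5=0, N6=1, N7=0, N8=1, N9=0 → 0; observed 0. Eliminates N4 stuck-at-0, N8 stuck-at-0, N9 stuck-at-1.
Only N5 stuck-at-1 is consistent with every test.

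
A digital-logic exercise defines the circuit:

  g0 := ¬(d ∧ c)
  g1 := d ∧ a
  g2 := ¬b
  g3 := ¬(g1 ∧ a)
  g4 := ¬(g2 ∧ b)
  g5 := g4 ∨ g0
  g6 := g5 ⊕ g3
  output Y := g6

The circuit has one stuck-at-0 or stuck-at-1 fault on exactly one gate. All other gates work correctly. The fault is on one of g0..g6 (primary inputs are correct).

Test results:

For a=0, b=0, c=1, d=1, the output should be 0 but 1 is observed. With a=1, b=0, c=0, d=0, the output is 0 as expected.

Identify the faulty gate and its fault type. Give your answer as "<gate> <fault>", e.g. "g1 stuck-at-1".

Fault-free values for test 1 (a=0, b=0, c=1, d=1): g0=0, g1=0, g2=1, g3=1, g4=1, g5=1, g6=0, giving Y=0. Observed 1.
Test 1: faults giving observed 1 are {g3 stuck-at-0, g4 stuck-at-0, g5 stuck-at-0, g6 stuck-at-1}.
Test 2 (a=1, b=0, c=0, d=0): fault-free g0=1, g1=0, g2=1, g3=1, g4=1, g5=1, g6=0 → 0; observed 0. Eliminates g3 stuck-at-0, g5 stuck-at-0, g6 stuck-at-1.
Only g4 stuck-at-0 is consistent with every test.

g4 stuck-at-0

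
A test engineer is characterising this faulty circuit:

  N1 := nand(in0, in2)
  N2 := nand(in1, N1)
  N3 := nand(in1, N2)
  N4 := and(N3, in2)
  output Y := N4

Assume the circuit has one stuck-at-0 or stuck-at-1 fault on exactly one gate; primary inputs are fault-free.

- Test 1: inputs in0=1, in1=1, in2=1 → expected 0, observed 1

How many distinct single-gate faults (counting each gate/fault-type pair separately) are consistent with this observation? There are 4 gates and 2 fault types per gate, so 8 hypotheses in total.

Fault-free: N1=0, N2=1, N3=0, N4=0 → 0. Observed 1.
  N1 stuck-at-0: output 0 ✗
  N1 stuck-at-1: output 1 ✓
  N2 stuck-at-0: output 1 ✓
  N2 stuck-at-1: output 0 ✗
  N3 stuck-at-0: output 0 ✗
  N3 stuck-at-1: output 1 ✓
  N4 stuck-at-0: output 0 ✗
  N4 stuck-at-1: output 1 ✓
Consistent faults: {N1 stuck-at-1, N2 stuck-at-0, N3 stuck-at-1, N4 stuck-at-1} — 4 in all.

4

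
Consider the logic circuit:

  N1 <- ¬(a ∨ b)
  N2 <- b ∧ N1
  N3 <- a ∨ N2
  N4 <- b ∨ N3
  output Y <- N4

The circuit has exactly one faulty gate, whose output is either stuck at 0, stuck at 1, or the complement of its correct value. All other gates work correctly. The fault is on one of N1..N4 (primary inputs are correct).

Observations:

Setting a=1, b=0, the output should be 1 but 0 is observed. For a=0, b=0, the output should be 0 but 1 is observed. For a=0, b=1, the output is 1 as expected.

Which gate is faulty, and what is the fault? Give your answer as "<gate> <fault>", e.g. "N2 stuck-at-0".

Fault-free values for test 1 (a=1, b=0): N1=0, N2=0, N3=1, N4=1, giving Y=1. Observed 0.
Test 1: faults giving observed 0 are {N3 stuck-at-0, N3 inverted output, N4 stuck-at-0, N4 inverted output}.
Test 2 (a=0, b=0): fault-free N1=1, N2=0, N3=0, N4=0 → 0; observed 1. Eliminates N3 stuck-at-0, N4 stuck-at-0.
Test 3 (a=0, b=1): fault-free N1=0, N2=0, N3=0, N4=1 → 1; observed 1. Eliminates N4 inverted output.
Only N3 inverted output is consistent with every test.

N3 inverted output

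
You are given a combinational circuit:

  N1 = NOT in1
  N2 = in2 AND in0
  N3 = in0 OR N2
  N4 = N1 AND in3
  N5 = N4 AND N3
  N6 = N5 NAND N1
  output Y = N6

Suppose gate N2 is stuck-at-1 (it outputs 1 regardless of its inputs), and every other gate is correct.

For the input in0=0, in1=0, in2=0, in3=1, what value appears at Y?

0

Propagate with N2 forced: N1=1, N2=1 [stuck-at-1], N3=1, N4=1, N5=1, N6=0.
So Y = 0. (Without the fault it would be 1.)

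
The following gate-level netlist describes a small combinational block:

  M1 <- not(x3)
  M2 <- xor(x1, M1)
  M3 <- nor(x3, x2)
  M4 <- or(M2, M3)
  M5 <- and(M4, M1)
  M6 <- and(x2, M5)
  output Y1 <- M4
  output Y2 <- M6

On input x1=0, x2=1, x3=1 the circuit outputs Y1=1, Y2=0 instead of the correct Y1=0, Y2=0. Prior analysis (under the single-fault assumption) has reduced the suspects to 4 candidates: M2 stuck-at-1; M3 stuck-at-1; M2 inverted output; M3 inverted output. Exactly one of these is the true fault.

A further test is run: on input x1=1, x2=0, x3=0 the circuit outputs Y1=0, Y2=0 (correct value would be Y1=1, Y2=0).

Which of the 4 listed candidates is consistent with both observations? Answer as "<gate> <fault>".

M3 inverted output

Evaluate each candidate on input x1=1, x2=0, x3=0:
  M2 stuck-at-1: M1=1, M2=1 [stuck-at-1], M3=1, M4=1, M5=1, M6=0 → Y1=1, Y2=0 — eliminated
  M3 stuck-at-1: M1=1, M2=0, M3=1 [stuck-at-1], M4=1, M5=1, M6=0 → Y1=1, Y2=0 — eliminated
  M2 inverted output: M1=1, M2=1 [inverted output], M3=1, M4=1, M5=1, M6=0 → Y1=1, Y2=0 — eliminated
  M3 inverted output: M1=1, M2=0, M3=0 [inverted output], M4=0, M5=0, M6=0 → Y1=0, Y2=0 — matches
Only M3 inverted output reproduces the observed Y1=0, Y2=0.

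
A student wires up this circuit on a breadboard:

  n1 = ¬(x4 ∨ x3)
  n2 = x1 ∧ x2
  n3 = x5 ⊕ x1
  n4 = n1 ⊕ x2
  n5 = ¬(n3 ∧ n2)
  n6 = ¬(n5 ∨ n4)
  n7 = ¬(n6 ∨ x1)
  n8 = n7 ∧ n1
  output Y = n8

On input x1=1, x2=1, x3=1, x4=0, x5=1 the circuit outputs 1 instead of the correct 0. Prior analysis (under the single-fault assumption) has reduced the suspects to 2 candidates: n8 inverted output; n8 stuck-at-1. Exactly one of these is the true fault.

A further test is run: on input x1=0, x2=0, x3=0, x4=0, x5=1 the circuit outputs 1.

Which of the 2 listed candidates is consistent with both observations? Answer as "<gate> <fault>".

Evaluate each candidate on input x1=0, x2=0, x3=0, x4=0, x5=1:
  n8 inverted output: n1=1, n2=0, n3=1, n4=1, n5=1, n6=0, n7=1, n8=0 [inverted output] → 0 — eliminated
  n8 stuck-at-1: n1=1, n2=0, n3=1, n4=1, n5=1, n6=0, n7=1, n8=1 [stuck-at-1] → 1 — matches
Only n8 stuck-at-1 reproduces the observed 1.

n8 stuck-at-1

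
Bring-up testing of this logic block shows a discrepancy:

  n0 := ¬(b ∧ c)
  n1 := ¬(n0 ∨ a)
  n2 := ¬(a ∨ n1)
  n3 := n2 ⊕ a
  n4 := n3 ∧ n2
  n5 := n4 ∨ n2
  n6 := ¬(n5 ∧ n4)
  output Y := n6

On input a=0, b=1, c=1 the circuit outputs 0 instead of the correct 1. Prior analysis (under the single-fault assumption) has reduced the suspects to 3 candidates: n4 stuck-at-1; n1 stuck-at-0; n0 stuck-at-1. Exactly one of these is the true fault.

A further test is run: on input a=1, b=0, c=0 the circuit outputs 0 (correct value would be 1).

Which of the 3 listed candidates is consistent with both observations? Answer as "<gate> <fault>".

n4 stuck-at-1

Evaluate each candidate on input a=1, b=0, c=0:
  n4 stuck-at-1: n0=1, n1=0, n2=0, n3=1, n4=1 [stuck-at-1], n5=1, n6=0 → 0 — matches
  n1 stuck-at-0: n0=1, n1=0 [stuck-at-0], n2=0, n3=1, n4=0, n5=0, n6=1 → 1 — eliminated
  n0 stuck-at-1: n0=1 [stuck-at-1], n1=0, n2=0, n3=1, n4=0, n5=0, n6=1 → 1 — eliminated
Only n4 stuck-at-1 reproduces the observed 0.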